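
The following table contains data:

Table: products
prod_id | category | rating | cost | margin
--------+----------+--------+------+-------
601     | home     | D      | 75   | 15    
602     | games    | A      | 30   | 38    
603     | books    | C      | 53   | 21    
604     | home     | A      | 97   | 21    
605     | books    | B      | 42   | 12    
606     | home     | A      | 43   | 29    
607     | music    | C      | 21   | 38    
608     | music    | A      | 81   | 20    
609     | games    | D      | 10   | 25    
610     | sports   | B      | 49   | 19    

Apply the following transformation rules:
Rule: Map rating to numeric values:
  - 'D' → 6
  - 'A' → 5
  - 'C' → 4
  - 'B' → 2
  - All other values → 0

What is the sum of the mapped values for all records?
44

Step 1: Apply mapping to each record
Step 2: Count by status:
  'D': 2 records × 6 = 12
  'A': 4 records × 5 = 20
  'C': 2 records × 4 = 8
  'B': 2 records × 2 = 4
Step 3: Sum all mapped values = 44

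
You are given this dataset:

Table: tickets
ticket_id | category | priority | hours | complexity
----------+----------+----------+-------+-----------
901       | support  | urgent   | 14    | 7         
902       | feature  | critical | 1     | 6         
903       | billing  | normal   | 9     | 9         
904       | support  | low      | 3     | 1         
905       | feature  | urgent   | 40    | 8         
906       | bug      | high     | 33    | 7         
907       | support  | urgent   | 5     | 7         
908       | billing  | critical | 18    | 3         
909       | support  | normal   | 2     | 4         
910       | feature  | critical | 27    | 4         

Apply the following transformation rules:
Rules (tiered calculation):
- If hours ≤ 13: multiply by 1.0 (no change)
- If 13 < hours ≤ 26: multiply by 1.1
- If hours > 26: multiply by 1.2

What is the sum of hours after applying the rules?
175.2

Step 1: Tier 1 (hours ≤ 13): 5 records, sum = 20 × 1.0 = 20.0
Step 2: Tier 2 (13 < hours ≤ 26): 2 records, sum = 32 × 1.1 = 35.2
Step 3: Tier 3 (hours > 26): 3 records, sum = 100 × 1.2 = 120.0
Step 4: Final sum = 20.0 + 35.2 + 120.0 = 175.2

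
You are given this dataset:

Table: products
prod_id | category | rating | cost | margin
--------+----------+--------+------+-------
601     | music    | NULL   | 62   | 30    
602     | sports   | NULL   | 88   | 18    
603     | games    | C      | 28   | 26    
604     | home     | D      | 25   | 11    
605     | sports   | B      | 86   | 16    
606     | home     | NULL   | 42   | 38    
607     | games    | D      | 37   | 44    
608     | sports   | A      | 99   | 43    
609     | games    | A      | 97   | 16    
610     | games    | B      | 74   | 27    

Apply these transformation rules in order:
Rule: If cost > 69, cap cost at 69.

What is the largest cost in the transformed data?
69

Step 1: Original maximum cost = 99
Step 2: Apply cap at 69
Step 3: 5 records had cost > 69 and were capped
Step 4: Maximum after transformation = 69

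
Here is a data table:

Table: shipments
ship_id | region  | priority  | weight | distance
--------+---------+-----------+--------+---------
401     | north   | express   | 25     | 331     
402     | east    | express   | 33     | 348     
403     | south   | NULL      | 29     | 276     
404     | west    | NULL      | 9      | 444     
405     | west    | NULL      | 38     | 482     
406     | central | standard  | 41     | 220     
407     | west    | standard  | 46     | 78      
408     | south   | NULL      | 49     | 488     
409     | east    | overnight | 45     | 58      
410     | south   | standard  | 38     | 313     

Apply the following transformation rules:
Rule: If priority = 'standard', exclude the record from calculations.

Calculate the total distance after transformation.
2427

Step 1: Identify records where priority = 'standard'
Step 2: The excluded records sum to 611
Step 3: Original total distance = 3038
Step 4: Remaining total = 3038 - 611 = 2427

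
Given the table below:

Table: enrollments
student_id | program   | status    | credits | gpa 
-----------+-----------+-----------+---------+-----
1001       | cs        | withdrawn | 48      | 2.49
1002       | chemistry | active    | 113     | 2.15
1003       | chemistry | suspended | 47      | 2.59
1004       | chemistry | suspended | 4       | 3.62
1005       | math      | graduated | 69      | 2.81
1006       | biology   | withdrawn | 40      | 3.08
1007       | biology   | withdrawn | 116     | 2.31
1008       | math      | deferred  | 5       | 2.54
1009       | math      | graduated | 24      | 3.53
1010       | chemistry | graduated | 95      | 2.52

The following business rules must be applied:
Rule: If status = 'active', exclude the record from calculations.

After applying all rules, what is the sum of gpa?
25.49

Step 1: Identify records where status = 'active'
Step 2: The excluded records sum to 2.15
Step 3: Original total gpa = 27.64
Step 4: Remaining total = 27.64 - 2.15 = 25.49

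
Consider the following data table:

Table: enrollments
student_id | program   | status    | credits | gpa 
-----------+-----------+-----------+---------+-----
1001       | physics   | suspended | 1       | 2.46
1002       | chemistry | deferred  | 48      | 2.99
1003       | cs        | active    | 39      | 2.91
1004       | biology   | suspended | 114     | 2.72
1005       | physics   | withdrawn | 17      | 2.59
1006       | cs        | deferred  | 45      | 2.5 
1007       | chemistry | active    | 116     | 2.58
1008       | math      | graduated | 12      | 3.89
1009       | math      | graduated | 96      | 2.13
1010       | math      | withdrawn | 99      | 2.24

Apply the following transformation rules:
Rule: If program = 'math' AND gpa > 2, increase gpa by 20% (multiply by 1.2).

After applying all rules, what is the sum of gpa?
28.66

Step 1: Find records where program = 'math' AND gpa > 2
Step 2: 3 records match, summing to 8.26
Step 3: After multiplier: 8.26 × 1.2 = 9.91
Step 4: Unaffected records sum: 18.75
Step 5: Final sum = 9.91 + 18.75 = 28.66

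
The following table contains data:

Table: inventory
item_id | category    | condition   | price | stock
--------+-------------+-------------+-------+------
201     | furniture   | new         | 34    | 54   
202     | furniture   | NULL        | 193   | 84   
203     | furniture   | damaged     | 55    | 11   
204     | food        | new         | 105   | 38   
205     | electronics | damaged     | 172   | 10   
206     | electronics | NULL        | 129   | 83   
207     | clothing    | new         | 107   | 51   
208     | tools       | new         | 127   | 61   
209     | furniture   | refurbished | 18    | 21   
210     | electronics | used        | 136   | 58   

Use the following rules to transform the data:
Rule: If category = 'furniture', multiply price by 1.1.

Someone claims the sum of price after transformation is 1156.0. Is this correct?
No, the correct result is 1106.0.

Step 1: Calculate the correct sum after transformation
Step 2: Apply multiplier 1.1 to records where category = 'furniture'
Step 3: Correct result = 1106.0
Step 4: Claimed result = 1156.0
Step 5: 1106.0 ≠ 1156.0
Conclusion: The claimed result is incorrect. The correct answer is 1106.0.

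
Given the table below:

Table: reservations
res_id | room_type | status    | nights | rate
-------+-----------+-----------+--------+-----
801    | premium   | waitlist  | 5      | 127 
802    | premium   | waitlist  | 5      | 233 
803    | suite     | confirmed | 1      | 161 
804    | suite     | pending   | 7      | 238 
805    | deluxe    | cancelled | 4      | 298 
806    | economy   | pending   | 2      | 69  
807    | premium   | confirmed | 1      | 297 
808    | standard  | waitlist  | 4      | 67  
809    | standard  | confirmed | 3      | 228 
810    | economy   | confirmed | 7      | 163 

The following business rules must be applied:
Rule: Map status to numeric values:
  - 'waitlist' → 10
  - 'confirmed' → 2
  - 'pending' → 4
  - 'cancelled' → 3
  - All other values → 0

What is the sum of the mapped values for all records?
49

Step 1: Apply mapping to each record
Step 2: Count by status:
  'waitlist': 3 records × 10 = 30
  'confirmed': 4 records × 2 = 8
  'pending': 2 records × 4 = 8
  'cancelled': 1 records × 3 = 3
Step 3: Sum all mapped values = 49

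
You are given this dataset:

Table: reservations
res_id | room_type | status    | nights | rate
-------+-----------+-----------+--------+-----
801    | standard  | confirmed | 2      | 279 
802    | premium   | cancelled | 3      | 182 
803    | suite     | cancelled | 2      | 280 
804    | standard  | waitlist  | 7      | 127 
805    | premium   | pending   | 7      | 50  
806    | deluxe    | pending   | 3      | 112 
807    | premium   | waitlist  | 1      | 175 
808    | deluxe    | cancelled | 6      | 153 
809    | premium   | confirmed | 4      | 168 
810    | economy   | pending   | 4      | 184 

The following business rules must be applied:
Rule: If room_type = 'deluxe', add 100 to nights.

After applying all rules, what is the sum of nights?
239

Step 1: Count records where room_type = 'deluxe': 2
Step 2: Total bonus added: 2 × 100 = 200
Step 3: Original sum of nights: 39
Step 4: Final sum = 39 + 200 = 239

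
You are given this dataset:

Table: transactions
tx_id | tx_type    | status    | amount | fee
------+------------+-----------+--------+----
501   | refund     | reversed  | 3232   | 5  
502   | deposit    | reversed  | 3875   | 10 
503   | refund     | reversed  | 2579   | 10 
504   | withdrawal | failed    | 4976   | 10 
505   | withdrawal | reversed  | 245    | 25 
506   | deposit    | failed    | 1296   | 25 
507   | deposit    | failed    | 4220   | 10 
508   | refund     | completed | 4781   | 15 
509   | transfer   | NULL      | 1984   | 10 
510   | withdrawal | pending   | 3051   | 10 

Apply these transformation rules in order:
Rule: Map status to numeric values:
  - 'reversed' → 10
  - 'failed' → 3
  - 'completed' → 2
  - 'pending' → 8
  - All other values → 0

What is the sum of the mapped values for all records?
59

Step 1: Apply mapping to each record
Step 2: Count by status:
  'reversed': 4 records × 10 = 40
  'failed': 3 records × 3 = 9
  'completed': 1 records × 2 = 2
  'pending': 1 records × 8 = 8
Step 3: Sum all mapped values = 59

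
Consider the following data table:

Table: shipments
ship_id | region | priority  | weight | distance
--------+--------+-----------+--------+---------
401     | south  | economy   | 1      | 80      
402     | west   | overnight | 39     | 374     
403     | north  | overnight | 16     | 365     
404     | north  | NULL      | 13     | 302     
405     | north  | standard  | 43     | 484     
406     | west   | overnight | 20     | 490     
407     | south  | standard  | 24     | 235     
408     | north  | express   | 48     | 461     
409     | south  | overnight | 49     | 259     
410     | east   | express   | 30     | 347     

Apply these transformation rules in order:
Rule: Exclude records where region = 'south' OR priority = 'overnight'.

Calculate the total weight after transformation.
134

Step 1: Find records where region = 'south' OR priority = 'overnight'
Step 2: 6 records match, summing to 149
Step 3: Original sum: 283
Step 4: Remaining sum = 283 - 149 = 134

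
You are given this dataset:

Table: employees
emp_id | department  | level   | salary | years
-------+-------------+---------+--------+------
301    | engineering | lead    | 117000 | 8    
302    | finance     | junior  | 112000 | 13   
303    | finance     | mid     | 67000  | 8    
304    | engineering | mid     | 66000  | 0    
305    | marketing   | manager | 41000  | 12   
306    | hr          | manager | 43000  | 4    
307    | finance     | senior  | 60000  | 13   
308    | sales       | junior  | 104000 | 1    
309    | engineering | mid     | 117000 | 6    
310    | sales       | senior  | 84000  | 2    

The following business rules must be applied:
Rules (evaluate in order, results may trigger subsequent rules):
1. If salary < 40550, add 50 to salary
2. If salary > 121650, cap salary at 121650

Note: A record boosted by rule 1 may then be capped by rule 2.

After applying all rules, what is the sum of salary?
811000

Step 1: Apply rule 1 to records with salary < 40550
  - 0 records get bonus of 50
  - Of these, 0 records then exceed 121650 and get capped
Step 2: Apply rule 2 to records with salary > 121650
  - 0 records (original) are capped
Step 3: Calculate final sum = 811000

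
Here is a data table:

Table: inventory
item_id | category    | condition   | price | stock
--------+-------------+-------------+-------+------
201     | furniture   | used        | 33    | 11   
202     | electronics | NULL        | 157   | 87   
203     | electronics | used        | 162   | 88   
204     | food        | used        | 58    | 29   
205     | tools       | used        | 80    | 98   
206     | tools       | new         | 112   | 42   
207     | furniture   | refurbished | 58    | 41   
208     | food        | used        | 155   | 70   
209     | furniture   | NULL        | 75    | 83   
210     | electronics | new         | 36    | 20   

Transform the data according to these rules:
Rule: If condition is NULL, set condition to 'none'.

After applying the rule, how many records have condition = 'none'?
2

Step 1: Count records where condition IS NULL
Step 2: Found 2 records with NULL condition
Step 3: These records will have condition set to 'none'
Step 4: Records already having condition = 'none': 0
Step 5: Answer: 2 + 0 = 2 records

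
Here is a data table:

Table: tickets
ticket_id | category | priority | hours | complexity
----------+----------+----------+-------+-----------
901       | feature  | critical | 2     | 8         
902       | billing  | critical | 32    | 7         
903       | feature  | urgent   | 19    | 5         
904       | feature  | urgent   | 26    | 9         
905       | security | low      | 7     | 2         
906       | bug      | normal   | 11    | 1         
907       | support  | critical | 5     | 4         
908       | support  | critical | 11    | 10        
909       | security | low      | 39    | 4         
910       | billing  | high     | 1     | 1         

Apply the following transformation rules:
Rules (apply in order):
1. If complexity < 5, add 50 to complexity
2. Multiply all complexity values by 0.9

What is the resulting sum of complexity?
270.9

Step 1: Apply Rule 1 - Add 50 to records with complexity < 5
  - 5 records affected: 12 + (5 × 50) = 262
  - Unaffected records: 39
  - Sum after Rule 1: 301
Step 2: Apply Rule 2 - Multiply all by 0.9
  - 301 × 0.9 = 270.9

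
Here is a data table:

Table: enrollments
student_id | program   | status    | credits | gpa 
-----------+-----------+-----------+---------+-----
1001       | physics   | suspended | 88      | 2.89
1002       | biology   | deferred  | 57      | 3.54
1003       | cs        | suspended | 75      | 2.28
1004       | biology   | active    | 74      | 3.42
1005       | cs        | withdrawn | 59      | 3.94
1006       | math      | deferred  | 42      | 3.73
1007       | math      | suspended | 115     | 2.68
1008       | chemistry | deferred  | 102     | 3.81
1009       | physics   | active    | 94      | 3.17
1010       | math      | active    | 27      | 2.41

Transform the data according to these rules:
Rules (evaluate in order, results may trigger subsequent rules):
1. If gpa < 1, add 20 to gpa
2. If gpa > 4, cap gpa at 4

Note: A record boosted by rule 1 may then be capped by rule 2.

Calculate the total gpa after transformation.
31.87

Step 1: Apply rule 1 to records with gpa < 1
  - 0 records get bonus of 20
  - Of these, 0 records then exceed 4 and get capped
Step 2: Apply rule 2 to records with gpa > 4
  - 0 records (original) are capped
Step 3: Calculate final sum = 31.87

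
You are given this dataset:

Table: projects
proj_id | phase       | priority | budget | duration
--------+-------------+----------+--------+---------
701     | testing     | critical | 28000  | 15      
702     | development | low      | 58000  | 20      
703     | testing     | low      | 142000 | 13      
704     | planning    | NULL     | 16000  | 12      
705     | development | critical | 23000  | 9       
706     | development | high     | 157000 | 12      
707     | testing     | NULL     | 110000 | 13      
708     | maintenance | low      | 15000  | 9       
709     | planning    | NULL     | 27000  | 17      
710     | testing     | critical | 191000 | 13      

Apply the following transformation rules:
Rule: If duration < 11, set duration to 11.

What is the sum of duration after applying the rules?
137

Step 1: 2 records have duration < 11
Step 2: These records originally summed to 18
Step 3: After setting to minimum: 2 × 11 = 22
Step 4: Unaffected records sum: 115
Step 5: Final sum = 22 + 115 = 137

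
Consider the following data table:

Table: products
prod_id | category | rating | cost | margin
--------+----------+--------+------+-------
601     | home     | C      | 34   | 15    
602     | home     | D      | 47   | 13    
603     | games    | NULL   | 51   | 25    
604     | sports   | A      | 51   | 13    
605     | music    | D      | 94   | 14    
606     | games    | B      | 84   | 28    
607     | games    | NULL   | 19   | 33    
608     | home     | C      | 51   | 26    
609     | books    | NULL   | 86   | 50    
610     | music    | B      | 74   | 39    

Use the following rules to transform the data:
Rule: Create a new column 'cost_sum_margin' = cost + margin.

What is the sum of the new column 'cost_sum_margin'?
847

Step 1: For each record, compute cost + margin
Example calculations:
  34 + 15 = 49
  47 + 13 = 60
  51 + 25 = 76
  ...
Step 2: Sum all derived values
Step 3: Total = 847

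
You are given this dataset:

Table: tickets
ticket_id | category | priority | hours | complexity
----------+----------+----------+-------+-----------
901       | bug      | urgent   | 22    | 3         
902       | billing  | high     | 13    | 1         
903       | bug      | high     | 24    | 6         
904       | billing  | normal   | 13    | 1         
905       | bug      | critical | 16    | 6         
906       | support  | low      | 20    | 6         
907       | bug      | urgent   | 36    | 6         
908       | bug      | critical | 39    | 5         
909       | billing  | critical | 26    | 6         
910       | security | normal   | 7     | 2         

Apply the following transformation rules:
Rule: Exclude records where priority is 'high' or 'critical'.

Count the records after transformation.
5

Step 1: Count records to exclude
  - 2 (high) + 3 (critical) = 5 records
Step 2: Total records: 10
Step 3: Remaining = 10 - 5 = 5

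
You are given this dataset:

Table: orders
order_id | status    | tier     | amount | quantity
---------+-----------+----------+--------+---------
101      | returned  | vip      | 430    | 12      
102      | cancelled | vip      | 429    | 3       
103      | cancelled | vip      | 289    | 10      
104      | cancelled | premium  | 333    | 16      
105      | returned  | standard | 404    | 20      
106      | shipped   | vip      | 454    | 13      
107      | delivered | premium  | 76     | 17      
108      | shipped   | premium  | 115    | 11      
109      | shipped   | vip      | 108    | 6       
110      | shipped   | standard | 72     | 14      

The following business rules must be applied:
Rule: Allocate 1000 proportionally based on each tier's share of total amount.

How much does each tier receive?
premium: 193.36, standard: 175.65, vip: 631.0

Step 1: Calculate total amount = 2710
Step 2: Calculate each tier's proportion:
  premium: 524/2710 = 19.34% → 193.36
  standard: 476/2710 = 17.56% → 175.65
  vip: 1710/2710 = 63.10% → 631.0
Step 3: Verify: sum of allocations ≈ 1000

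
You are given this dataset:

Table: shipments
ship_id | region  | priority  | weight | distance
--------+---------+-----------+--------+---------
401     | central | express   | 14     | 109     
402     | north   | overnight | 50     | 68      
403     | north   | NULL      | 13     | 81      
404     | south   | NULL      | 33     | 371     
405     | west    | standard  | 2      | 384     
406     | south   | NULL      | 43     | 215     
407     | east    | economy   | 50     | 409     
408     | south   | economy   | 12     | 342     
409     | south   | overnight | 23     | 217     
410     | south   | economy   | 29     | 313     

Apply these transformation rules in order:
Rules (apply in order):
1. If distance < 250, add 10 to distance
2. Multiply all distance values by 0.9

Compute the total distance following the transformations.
2303.1

Step 1: Apply Rule 1 - Add 10 to records with distance < 250
  - 5 records affected: 690 + (5 × 10) = 740
  - Unaffected records: 1819
  - Sum after Rule 1: 2559
Step 2: Apply Rule 2 - Multiply all by 0.9
  - 2559 × 0.9 = 2303.1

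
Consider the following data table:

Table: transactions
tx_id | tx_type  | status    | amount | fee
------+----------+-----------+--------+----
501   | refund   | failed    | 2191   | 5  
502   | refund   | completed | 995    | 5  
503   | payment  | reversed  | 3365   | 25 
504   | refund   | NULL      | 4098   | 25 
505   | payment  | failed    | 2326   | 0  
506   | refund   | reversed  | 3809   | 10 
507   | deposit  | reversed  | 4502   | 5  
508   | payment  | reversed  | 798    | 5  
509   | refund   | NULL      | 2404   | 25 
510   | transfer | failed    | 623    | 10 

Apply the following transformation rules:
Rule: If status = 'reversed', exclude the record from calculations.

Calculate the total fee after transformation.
70

Step 1: Identify records where status = 'reversed'
Step 2: The excluded records sum to 45
Step 3: Original total fee = 115
Step 4: Remaining total = 115 - 45 = 70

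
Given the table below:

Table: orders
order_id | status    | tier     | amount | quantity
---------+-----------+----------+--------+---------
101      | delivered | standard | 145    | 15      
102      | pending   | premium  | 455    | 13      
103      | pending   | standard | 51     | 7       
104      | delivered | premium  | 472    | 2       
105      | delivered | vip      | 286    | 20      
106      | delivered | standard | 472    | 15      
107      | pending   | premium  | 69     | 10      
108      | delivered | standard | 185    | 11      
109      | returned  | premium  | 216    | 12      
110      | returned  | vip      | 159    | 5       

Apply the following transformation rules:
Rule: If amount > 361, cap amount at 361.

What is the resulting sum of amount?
2194

Step 1: 3 records have amount > 361
Step 2: These records originally summed to 1399
Step 3: After capping: 3 × 361 = 1083
Step 4: Unaffected records sum: 1111
Step 5: Final sum = 1083 + 1111 = 2194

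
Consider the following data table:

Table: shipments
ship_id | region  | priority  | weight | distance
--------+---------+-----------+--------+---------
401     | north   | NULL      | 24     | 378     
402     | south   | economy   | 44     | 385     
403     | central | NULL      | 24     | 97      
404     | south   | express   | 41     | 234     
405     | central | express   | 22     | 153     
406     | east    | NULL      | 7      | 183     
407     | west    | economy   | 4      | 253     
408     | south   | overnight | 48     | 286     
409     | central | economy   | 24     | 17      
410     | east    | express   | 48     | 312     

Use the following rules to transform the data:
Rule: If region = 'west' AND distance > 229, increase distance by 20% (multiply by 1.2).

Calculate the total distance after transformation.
2348.6

Step 1: Find records where region = 'west' AND distance > 229
Step 2: 1 records match, summing to 253
Step 3: After multiplier: 253 × 1.2 = 303.6
Step 4: Unaffected records sum: 2045
Step 5: Final sum = 303.6 + 2045 = 2348.6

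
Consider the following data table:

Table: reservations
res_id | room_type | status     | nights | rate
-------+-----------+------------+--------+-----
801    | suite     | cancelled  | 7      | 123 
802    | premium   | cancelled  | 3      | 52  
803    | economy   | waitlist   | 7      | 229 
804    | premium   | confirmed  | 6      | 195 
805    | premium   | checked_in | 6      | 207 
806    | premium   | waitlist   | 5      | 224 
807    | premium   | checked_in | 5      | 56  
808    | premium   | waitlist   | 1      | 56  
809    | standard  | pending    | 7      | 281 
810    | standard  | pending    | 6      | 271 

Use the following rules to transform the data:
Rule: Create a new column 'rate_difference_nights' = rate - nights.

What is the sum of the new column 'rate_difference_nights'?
1641

Step 1: For each record, compute rate - nights
Example calculations:
  123 - 7 = 116
  52 - 3 = 49
  229 - 7 = 222
  ...
Step 2: Sum all derived values
Step 3: Total = 1641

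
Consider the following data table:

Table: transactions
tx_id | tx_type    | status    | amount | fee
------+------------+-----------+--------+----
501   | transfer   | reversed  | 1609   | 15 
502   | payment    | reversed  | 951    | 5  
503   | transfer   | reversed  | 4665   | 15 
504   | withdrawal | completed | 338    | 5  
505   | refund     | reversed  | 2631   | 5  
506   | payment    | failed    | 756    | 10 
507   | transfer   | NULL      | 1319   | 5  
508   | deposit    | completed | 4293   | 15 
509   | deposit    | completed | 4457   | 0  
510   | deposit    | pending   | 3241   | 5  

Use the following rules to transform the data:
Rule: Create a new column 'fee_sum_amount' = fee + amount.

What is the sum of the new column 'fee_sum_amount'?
24340

Step 1: For each record, compute fee + amount
Example calculations:
  15 + 1609 = 1624
  5 + 951 = 956
  15 + 4665 = 4680
  ...
Step 2: Sum all derived values
Step 3: Total = 24340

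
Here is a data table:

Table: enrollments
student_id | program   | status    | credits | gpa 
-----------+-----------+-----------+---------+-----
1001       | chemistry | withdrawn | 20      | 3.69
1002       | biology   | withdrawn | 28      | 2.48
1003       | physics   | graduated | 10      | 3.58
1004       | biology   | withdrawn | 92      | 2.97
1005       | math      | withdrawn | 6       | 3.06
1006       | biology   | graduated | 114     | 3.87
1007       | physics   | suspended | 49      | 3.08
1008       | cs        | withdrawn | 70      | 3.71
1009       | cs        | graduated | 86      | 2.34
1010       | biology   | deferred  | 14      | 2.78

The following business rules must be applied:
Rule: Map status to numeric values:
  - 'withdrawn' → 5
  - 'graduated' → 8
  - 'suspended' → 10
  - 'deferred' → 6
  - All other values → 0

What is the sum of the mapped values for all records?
65

Step 1: Apply mapping to each record
Step 2: Count by status:
  'withdrawn': 5 records × 5 = 25
  'graduated': 3 records × 8 = 24
  'suspended': 1 records × 10 = 10
  'deferred': 1 records × 6 = 6
Step 3: Sum all mapped values = 65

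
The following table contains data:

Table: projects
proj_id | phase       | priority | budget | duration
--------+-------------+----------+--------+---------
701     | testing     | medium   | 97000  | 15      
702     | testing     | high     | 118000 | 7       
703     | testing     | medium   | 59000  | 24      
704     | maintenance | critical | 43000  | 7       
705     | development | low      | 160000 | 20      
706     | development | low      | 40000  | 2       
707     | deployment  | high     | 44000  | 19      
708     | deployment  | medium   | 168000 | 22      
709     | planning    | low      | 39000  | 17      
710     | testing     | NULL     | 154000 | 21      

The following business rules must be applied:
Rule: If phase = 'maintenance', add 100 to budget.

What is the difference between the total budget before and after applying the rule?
100

Step 1: Original sum of budget = 922000
Step 2: 1 records have phase = 'maintenance'
Step 3: Each affected record changes by 100
Step 4: Total change = 1 × 100 = 100
Step 5: New sum = 922000 + 100 = 922100
Step 6: Difference = |922100 - 922000| = 100
        (Sum increased by 100)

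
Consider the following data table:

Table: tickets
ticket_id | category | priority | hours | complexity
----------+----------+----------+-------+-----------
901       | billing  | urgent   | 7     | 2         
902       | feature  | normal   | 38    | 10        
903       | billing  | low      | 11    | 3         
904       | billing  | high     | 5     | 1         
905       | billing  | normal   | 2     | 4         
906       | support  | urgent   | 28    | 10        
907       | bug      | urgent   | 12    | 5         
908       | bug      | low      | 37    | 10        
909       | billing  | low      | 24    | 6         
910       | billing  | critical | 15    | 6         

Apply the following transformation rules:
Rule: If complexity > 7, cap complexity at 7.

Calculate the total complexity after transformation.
48

Step 1: 3 records have complexity > 7
Step 2: These records originally summed to 30
Step 3: After capping: 3 × 7 = 21
Step 4: Unaffected records sum: 27
Step 5: Final sum = 21 + 27 = 48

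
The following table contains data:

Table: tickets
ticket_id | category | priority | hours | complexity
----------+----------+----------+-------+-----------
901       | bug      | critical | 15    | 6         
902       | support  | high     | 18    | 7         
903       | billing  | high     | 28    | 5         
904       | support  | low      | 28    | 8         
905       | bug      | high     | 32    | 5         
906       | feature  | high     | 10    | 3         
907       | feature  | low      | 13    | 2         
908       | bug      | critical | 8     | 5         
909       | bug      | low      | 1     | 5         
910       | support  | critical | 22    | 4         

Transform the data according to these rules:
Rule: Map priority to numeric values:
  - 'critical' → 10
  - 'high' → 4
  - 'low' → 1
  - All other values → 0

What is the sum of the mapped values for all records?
49

Step 1: Apply mapping to each record
Step 2: Count by status:
  'critical': 3 records × 10 = 30
  'high': 4 records × 4 = 16
  'low': 3 records × 1 = 3
Step 3: Sum all mapped values = 49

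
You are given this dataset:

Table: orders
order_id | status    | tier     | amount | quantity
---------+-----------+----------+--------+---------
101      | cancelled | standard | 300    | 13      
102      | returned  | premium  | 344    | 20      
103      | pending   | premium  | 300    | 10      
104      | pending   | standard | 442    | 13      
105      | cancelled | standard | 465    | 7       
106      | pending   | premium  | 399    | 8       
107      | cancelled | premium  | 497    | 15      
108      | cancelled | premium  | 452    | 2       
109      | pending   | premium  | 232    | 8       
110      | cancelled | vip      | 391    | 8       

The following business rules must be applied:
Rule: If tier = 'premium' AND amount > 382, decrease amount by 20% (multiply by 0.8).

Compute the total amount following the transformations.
3552.4

Step 1: Find records where tier = 'premium' AND amount > 382
Step 2: 3 records match, summing to 1348
Step 3: After multiplier: 1348 × 0.8 = 1078.4
Step 4: Unaffected records sum: 2474
Step 5: Final sum = 1078.4 + 2474 = 3552.4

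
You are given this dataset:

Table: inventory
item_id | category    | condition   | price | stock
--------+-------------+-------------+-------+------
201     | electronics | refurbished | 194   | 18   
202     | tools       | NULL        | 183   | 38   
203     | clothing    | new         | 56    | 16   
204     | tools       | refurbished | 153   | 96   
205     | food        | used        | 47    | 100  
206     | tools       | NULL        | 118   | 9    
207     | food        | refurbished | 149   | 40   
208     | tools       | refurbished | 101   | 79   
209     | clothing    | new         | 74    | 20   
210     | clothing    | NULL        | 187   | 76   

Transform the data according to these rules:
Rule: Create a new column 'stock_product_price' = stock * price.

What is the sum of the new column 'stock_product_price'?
61423

Step 1: For each record, compute stock * price
Example calculations:
  18 * 194 = 3492
  38 * 183 = 6954
  16 * 56 = 896
  ...
Step 2: Sum all derived values
Step 3: Total = 61423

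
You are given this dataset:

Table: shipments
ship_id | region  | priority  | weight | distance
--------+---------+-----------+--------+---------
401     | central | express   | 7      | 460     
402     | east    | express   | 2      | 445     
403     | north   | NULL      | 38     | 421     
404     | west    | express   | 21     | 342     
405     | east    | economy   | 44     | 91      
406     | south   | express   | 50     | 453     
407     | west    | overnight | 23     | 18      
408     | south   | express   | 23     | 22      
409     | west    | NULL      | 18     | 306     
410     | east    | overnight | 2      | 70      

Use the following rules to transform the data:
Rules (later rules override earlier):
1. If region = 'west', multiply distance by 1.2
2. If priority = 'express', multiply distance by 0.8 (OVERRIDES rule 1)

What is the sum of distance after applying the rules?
2348.4

Step 1: Rule 2 takes priority for records with priority = 'express'
  - 5 records: 1722 × 0.8 = 1377.6
Step 2: Rule 1 applies to remaining records with region = 'west'
  - 2 records: 324 × 1.2 = 388.8
Step 3: Other records unchanged: 582
Step 4: Final sum = 1377.6 + 388.8 + 582 = 2348.4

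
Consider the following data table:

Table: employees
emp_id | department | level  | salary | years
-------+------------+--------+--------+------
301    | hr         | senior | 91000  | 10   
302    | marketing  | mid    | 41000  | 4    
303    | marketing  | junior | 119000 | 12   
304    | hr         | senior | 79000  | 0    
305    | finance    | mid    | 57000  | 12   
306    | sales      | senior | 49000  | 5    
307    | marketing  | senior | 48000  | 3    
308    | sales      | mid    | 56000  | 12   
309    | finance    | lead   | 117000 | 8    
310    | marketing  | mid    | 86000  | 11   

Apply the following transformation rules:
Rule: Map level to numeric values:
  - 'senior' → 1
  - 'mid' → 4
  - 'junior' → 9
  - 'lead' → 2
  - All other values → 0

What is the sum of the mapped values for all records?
31

Step 1: Apply mapping to each record
Step 2: Count by status:
  'senior': 4 records × 1 = 4
  'mid': 4 records × 4 = 16
  'junior': 1 records × 9 = 9
  'lead': 1 records × 2 = 2
Step 3: Sum all mapped values = 31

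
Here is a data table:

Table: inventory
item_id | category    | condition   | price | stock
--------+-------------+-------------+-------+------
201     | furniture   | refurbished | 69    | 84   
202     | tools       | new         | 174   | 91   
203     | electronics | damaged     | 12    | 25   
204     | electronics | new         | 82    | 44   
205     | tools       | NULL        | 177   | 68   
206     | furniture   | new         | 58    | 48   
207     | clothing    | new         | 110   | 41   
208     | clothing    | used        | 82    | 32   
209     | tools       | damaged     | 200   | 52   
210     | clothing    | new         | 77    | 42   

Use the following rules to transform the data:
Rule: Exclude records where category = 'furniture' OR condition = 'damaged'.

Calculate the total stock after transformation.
318

Step 1: Find records where category = 'furniture' OR condition = 'damaged'
Step 2: 4 records match, summing to 209
Step 3: Original sum: 527
Step 4: Remaining sum = 527 - 209 = 318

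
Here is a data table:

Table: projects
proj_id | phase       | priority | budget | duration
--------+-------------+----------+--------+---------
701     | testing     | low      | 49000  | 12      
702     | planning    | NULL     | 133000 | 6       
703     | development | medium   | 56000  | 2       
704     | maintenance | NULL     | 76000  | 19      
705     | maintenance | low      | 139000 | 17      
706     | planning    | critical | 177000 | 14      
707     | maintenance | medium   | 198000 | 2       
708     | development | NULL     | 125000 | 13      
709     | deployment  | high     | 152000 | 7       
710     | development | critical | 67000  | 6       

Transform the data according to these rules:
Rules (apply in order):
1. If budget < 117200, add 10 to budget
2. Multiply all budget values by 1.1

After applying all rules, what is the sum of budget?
1289244.0

Step 1: Apply Rule 1 - Add 10 to records with budget < 117200
  - 4 records affected: 248000 + (4 × 10) = 248040
  - Unaffected records: 924000
  - Sum after Rule 1: 1172040
Step 2: Apply Rule 2 - Multiply all by 1.1
  - 1172040 × 1.1 = 1289244.0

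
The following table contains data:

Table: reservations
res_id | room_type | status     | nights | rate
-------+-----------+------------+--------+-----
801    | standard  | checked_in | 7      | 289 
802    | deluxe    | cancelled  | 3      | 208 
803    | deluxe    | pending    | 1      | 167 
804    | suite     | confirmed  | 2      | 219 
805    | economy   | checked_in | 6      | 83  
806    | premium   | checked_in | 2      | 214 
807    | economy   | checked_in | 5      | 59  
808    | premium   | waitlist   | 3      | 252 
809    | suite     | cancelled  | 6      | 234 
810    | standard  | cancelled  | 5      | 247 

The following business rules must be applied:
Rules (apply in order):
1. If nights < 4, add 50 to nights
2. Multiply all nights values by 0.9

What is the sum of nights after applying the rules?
261.0

Step 1: Apply Rule 1 - Add 50 to records with nights < 4
  - 5 records affected: 11 + (5 × 50) = 261
  - Unaffected records: 29
  - Sum after Rule 1: 290
Step 2: Apply Rule 2 - Multiply all by 0.9
  - 290 × 0.9 = 261.0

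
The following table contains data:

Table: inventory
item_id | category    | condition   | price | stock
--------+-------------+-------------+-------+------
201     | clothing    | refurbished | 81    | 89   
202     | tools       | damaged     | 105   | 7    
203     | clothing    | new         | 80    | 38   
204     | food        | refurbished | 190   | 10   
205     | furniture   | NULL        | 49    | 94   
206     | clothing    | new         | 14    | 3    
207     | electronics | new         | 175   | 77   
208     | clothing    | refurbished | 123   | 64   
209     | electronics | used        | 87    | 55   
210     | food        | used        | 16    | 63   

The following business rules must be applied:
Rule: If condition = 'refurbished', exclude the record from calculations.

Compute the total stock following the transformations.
337

Step 1: Identify records where condition = 'refurbished'
Step 2: The excluded records sum to 163
Step 3: Original total stock = 500
Step 4: Remaining total = 500 - 163 = 337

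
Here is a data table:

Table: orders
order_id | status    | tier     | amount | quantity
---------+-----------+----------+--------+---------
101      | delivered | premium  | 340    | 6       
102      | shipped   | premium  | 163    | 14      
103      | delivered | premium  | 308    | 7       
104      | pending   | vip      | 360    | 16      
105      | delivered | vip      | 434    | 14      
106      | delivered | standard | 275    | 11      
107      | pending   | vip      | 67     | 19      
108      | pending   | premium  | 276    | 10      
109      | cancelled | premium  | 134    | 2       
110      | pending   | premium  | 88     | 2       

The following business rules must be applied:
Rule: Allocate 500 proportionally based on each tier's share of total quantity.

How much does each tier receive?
premium: 202.97, standard: 54.46, vip: 242.57

Step 1: Calculate total quantity = 101
Step 2: Calculate each tier's proportion:
  premium: 41/101 = 40.59% → 202.97
  standard: 11/101 = 10.89% → 54.46
  vip: 49/101 = 48.51% → 242.57
Step 3: Verify: sum of allocations ≈ 500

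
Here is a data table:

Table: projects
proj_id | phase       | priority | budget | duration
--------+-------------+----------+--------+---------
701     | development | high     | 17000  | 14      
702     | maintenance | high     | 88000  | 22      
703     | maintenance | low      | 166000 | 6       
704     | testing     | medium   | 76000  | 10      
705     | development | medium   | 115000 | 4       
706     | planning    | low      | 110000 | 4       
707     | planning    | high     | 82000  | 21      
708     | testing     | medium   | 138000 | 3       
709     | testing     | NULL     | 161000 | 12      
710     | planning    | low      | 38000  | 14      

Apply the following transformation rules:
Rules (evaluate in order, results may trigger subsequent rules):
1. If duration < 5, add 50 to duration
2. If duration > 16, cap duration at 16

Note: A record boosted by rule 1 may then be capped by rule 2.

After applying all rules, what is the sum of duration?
136

Step 1: Apply rule 1 to records with duration < 5
  - 3 records get bonus of 50
  - Of these, 3 records then exceed 16 and get capped
Step 2: Apply rule 2 to records with duration > 16
  - 2 records (original) are capped
Step 3: Calculate final sum = 136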